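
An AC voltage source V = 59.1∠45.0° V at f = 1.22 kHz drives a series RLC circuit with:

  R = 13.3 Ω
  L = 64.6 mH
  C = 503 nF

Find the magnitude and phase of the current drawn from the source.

Step 1 — Angular frequency: ω = 2π·f = 2π·1220 = 7665 rad/s.
Step 2 — Component impedances:
  R: Z = R = 13.3 Ω
  L: Z = jωL = j·7665·0.0646 = 0 + j495.2 Ω
  C: Z = 1/(jωC) = -j/(ω·C) = 0 - j259.4 Ω
Step 3 — Series combination: Z_total = R + L + C = 13.3 + j235.8 Ω = 236.2∠86.8° Ω.
Step 4 — Source phasor: V = 59.1∠45.0° V = 41.79 + j41.79 V.
Step 5 — Ohm's law: I = V / Z_total = (41.79 + j41.79) / (13.3 + j235.8) = 0.1866 - j0.1667 A.
Step 6 — Convert to polar: |I| = 0.2502 A, ∠I = -41.8°.

I = 0.2502∠-41.8° A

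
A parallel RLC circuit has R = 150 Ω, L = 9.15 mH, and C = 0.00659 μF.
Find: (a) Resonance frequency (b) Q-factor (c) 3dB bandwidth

Step 1 — Resonance: ω₀ = 1/√(LC) = 1/√(0.00915·6.59e-09) = 1.288e+05 rad/s.
Step 2 — f₀ = ω₀/(2π) = 2.05e+04 Hz.
Step 3 — Parallel Q: Q = R/(ω₀L) = 150/(1.288e+05·0.00915) = 0.1273.
Step 4 — Bandwidth: Δω = ω₀/Q = 1.012e+06 rad/s; BW = Δω/(2π) = 1.61e+05 Hz.

(a) f₀ = 2.05e+04 Hz  (b) Q = 0.1273  (c) BW = 1.61e+05 Hz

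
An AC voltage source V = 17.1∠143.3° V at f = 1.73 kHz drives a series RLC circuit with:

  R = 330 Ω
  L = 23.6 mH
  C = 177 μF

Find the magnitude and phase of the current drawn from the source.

Step 1 — Angular frequency: ω = 2π·f = 2π·1730 = 1.087e+04 rad/s.
Step 2 — Component impedances:
  R: Z = R = 330 Ω
  L: Z = jωL = j·1.087e+04·0.0236 = 0 + j256.5 Ω
  C: Z = 1/(jωC) = -j/(ω·C) = 0 - j0.5198 Ω
Step 3 — Series combination: Z_total = R + L + C = 330 + j256 Ω = 417.7∠37.8° Ω.
Step 4 — Source phasor: V = 17.1∠143.3° V = -13.71 + j10.22 V.
Step 5 — Ohm's law: I = V / Z_total = (-13.71 + j10.22) / (330 + j256) = -0.01094 + j0.03945 A.
Step 6 — Convert to polar: |I| = 0.04094 A, ∠I = 105.5°.

I = 0.04094∠105.5° A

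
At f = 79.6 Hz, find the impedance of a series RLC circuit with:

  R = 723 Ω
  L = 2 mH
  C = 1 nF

Step 1 — Angular frequency: ω = 2π·f = 2π·79.6 = 500.1 rad/s.
Step 2 — Component impedances:
  R: Z = R = 723 Ω
  L: Z = jωL = j·500.1·0.002 = 0 + j1 Ω
  C: Z = 1/(jωC) = -j/(ω·C) = 0 - j1.999e+06 Ω
Step 3 — Series combination: Z_total = R + L + C = 723 - j1.999e+06 Ω = 1.999e+06∠-90.0° Ω.

Z = 723 - j1.999e+06 Ω = 1.999e+06∠-90.0° Ω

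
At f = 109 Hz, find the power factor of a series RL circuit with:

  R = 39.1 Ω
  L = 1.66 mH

Step 1 — Angular frequency: ω = 2π·f = 2π·109 = 684.9 rad/s.
Step 2 — Component impedances:
  R: Z = R = 39.1 Ω
  L: Z = jωL = j·684.9·0.00166 = 0 + j1.137 Ω
Step 3 — Series combination: Z_total = R + L = 39.1 + j1.137 Ω = 39.12∠1.7° Ω.
Step 4 — Power factor: PF = cos(φ) = Re(Z)/|Z| = 39.1/39.117 = 0.9996.
Step 5 — Type: Im(Z) = 1.137 ⇒ lagging (phase φ = 1.7°).

PF = 0.9996 (lagging, φ = 1.7°)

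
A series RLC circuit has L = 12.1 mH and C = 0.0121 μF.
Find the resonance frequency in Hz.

Step 1 — Resonance condition Im(Z)=0 gives ω₀ = 1/√(LC).
Step 2 — ω₀ = 1/√(0.0121·1.21e-08) = 8.264e+04 rad/s.
Step 3 — f₀ = ω₀/(2π) = 1.315e+04 Hz.

f₀ = 1.315e+04 Hz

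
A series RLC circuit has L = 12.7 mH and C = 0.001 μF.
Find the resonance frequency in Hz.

Step 1 — Resonance condition Im(Z)=0 gives ω₀ = 1/√(LC).
Step 2 — ω₀ = 1/√(0.0127·1e-09) = 2.806e+05 rad/s.
Step 3 — f₀ = ω₀/(2π) = 4.466e+04 Hz.

f₀ = 4.466e+04 Hz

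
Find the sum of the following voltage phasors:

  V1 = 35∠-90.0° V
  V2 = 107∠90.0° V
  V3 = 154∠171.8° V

Step 1 — Convert each phasor to rectangular form:
  V1 = 35·(cos(-90.0°) + j·sin(-90.0°)) = 0 - j35 V
  V2 = 107·(cos(90.0°) + j·sin(90.0°)) = 0 + j107 V
  V3 = 154·(cos(171.8°) + j·sin(171.8°)) = -152.4 + j21.96 V
Step 2 — Sum components: V_total = -152.4 + j93.96 V.
Step 3 — Convert to polar: |V_total| = 179.1 V, ∠V_total = 148.3°.

V_total = 179.1∠148.3° V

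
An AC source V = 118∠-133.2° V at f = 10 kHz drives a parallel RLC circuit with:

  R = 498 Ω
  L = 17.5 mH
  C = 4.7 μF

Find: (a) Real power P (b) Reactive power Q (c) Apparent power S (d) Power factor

Step 1 — Angular frequency: ω = 2π·f = 2π·1e+04 = 6.283e+04 rad/s.
Step 2 — Component impedances:
  R: Z = R = 498 Ω
  L: Z = jωL = j·6.283e+04·0.0175 = 0 + j1100 Ω
  C: Z = 1/(jωC) = -j/(ω·C) = 0 - j3.386 Ω
Step 3 — Parallel combination: 1/Z_total = 1/R + 1/L + 1/C; Z_total = 0.02317 - j3.397 Ω = 3.397∠-89.6° Ω.
Step 4 — Source phasor: V = 118∠-133.2° V = -80.78 - j86.02 V.
Step 5 — Current: I = V / Z = 25.16 - j23.95 A = 34.74∠-43.6° A.
Step 6 — Complex power: S = V·I* = 27.96 - j4099 VA.
Step 7 — Real power: P = Re(S) = 27.96 W.
Step 8 — Reactive power: Q = Im(S) = -4099 VAR.
Step 9 — Apparent power: |S| = 4099 VA.
Step 10 — Power factor: PF = P/|S| = 0.006821 (leading).

(a) P = 27.96 W  (b) Q = -4099 VAR  (c) S = 4099 VA  (d) PF = 0.006821 (leading)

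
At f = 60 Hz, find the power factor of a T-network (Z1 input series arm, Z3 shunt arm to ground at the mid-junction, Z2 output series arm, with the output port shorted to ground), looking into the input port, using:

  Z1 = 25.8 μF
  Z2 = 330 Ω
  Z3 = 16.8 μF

Step 1 — Angular frequency: ω = 2π·f = 2π·60 = 377 rad/s.
Step 2 — Component impedances:
  Z1: Z = 1/(jωC) = -j/(ω·C) = 0 - j102.8 Ω
  Z2: Z = R = 330 Ω
  Z3: Z = 1/(jωC) = -j/(ω·C) = 0 - j157.9 Ω
Step 3 — With the output port shorted to ground, the output series arm Z2 runs from the junction to ground; the shunt arm Z3 also runs from the junction to ground. They appear in parallel: Z3 || Z2 = 61.47 - j128.5 Ω.
Step 4 — Series with input arm Z1: Z_in = Z1 + (Z3 || Z2) = 61.47 - j231.3 Ω = 239.3∠-75.1° Ω.
Step 5 — Power factor: PF = cos(φ) = Re(Z)/|Z| = 61.47/239.3 = 0.2569.
Step 6 — Type: Im(Z) = -231.3 ⇒ leading (phase φ = -75.1°).

PF = 0.2569 (leading, φ = -75.1°)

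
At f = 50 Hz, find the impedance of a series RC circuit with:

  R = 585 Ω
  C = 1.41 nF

Step 1 — Angular frequency: ω = 2π·f = 2π·50 = 314.2 rad/s.
Step 2 — Component impedances:
  R: Z = R = 585 Ω
  C: Z = 1/(jωC) = -j/(ω·C) = 0 - j2.258e+06 Ω
Step 3 — Series combination: Z_total = R + C = 585 - j2.258e+06 Ω = 2.258e+06∠-90.0° Ω.

Z = 585 - j2.258e+06 Ω = 2.258e+06∠-90.0° Ω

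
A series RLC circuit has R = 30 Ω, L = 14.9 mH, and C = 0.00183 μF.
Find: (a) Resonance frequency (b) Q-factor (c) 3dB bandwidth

Step 1 — Resonance condition Im(Z)=0 gives ω₀ = 1/√(LC).
Step 2 — ω₀ = 1/√(0.0149·1.83e-09) = 1.915e+05 rad/s.
Step 3 — f₀ = ω₀/(2π) = 3.048e+04 Hz.
Step 4 — Series Q: Q = ω₀L/R = 1.915e+05·0.0149/30 = 95.11.
Step 5 — 3dB bandwidth: Δω = ω₀/Q = 2013 rad/s; BW = Δω/(2π) = 320.4 Hz.

(a) f₀ = 3.048e+04 Hz  (b) Q = 95.11  (c) BW = 320.4 Hz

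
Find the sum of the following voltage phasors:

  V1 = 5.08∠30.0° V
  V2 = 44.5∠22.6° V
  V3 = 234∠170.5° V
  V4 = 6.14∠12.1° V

Step 1 — Convert each phasor to rectangular form:
  V1 = 5.08·(cos(30.0°) + j·sin(30.0°)) = 4.399 + j2.54 V
  V2 = 44.5·(cos(22.6°) + j·sin(22.6°)) = 41.08 + j17.1 V
  V3 = 234·(cos(170.5°) + j·sin(170.5°)) = -230.8 + j38.62 V
  V4 = 6.14·(cos(12.1°) + j·sin(12.1°)) = 6.004 + j1.287 V
Step 2 — Sum components: V_total = -179.3 + j59.55 V.
Step 3 — Convert to polar: |V_total| = 188.9 V, ∠V_total = 161.6°.

V_total = 188.9∠161.6° V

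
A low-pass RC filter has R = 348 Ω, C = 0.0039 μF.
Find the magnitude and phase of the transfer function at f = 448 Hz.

Step 1 — Angular frequency: ω = 2π·448 = 2815 rad/s.
Step 2 — Transfer function: H(jω) = 1/(1 + jωRC).
Step 3 — Denominator: 1 + jωRC = 1 + j·2815·348·3.9e-09 = 1 + j0.00382.
Step 4 — H = 1 - j0.00382.
Step 5 — Magnitude: |H| = 1 (-0.0 dB); phase: φ = -0.2°.

|H| = 1 (-0.0 dB), φ = -0.2°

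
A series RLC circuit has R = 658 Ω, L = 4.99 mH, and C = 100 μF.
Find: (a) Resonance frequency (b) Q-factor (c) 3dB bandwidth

Step 1 — Resonance: ω₀ = 1/√(LC) = 1/√(0.00499·0.0001) = 1416 rad/s.
Step 2 — f₀ = ω₀/(2π) = 225.3 Hz.
Step 3 — Series Q: Q = ω₀L/R = 1416·0.00499/658 = 0.01074.
Step 4 — Bandwidth: Δω = ω₀/Q = 1.319e+05 rad/s; BW = Δω/(2π) = 2.099e+04 Hz.

(a) f₀ = 225.3 Hz  (b) Q = 0.01074  (c) BW = 2.099e+04 Hz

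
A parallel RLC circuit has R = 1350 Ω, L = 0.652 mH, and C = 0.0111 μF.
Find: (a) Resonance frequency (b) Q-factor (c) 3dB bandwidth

Step 1 — Resonance: ω₀ = 1/√(LC) = 1/√(0.000652·1.11e-08) = 3.717e+05 rad/s.
Step 2 — f₀ = ω₀/(2π) = 5.916e+04 Hz.
Step 3 — Parallel Q: Q = R/(ω₀L) = 1350/(3.717e+05·0.000652) = 5.57.
Step 4 — Bandwidth: Δω = ω₀/Q = 6.673e+04 rad/s; BW = Δω/(2π) = 1.062e+04 Hz.

(a) f₀ = 5.916e+04 Hz  (b) Q = 5.57  (c) BW = 1.062e+04 Hz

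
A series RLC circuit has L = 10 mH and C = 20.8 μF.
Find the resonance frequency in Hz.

Step 1 — Resonance condition Im(Z)=0 gives ω₀ = 1/√(LC).
Step 2 — ω₀ = 1/√(0.01·2.08e-05) = 2193 rad/s.
Step 3 — f₀ = ω₀/(2π) = 349 Hz.

f₀ = 349 Hz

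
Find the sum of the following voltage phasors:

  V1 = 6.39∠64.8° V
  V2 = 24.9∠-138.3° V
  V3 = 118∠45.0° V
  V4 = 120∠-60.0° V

Step 1 — Convert each phasor to rectangular form:
  V1 = 6.39·(cos(64.8°) + j·sin(64.8°)) = 2.721 + j5.782 V
  V2 = 24.9·(cos(-138.3°) + j·sin(-138.3°)) = -18.59 - j16.56 V
  V3 = 118·(cos(45.0°) + j·sin(45.0°)) = 83.44 + j83.44 V
  V4 = 120·(cos(-60.0°) + j·sin(-60.0°)) = 60 - j103.9 V
Step 2 — Sum components: V_total = 127.6 - j31.27 V.
Step 3 — Convert to polar: |V_total| = 131.3 V, ∠V_total = -13.8°.

V_total = 131.3∠-13.8° V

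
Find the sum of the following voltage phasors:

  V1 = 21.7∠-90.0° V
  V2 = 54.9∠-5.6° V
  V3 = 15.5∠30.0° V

Step 1 — Convert each phasor to rectangular form:
  V1 = 21.7·(cos(-90.0°) + j·sin(-90.0°)) = 0 - j21.7 V
  V2 = 54.9·(cos(-5.6°) + j·sin(-5.6°)) = 54.64 - j5.357 V
  V3 = 15.5·(cos(30.0°) + j·sin(30.0°)) = 13.42 + j7.75 V
Step 2 — Sum components: V_total = 68.06 - j19.31 V.
Step 3 — Convert to polar: |V_total| = 70.75 V, ∠V_total = -15.8°.

V_total = 70.75∠-15.8° V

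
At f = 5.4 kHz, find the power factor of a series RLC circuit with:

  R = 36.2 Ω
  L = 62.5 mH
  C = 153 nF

Step 1 — Angular frequency: ω = 2π·f = 2π·5400 = 3.393e+04 rad/s.
Step 2 — Component impedances:
  R: Z = R = 36.2 Ω
  L: Z = jωL = j·3.393e+04·0.0625 = 0 + j2121 Ω
  C: Z = 1/(jωC) = -j/(ω·C) = 0 - j192.6 Ω
Step 3 — Series combination: Z_total = R + L + C = 36.2 + j1928 Ω = 1928∠88.9° Ω.
Step 4 — Power factor: PF = cos(φ) = Re(Z)/|Z| = 36.2/1928.3 = 0.01877.
Step 5 — Type: Im(Z) = 1928 ⇒ lagging (phase φ = 88.9°).

PF = 0.01877 (lagging, φ = 88.9°)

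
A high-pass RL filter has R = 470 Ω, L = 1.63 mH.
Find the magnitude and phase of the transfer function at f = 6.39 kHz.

Step 1 — Angular frequency: ω = 2π·6390 = 4.015e+04 rad/s.
Step 2 — Transfer function: H(jω) = jωL/(R + jωL).
Step 3 — Numerator jωL = j·65.44; denominator R + jωL = 470 + j65.44.
Step 4 — H = 0.01902 + j0.1366.
Step 5 — Magnitude: |H| = 0.1379 (-17.2 dB); phase: φ = 82.1°.

|H| = 0.1379 (-17.2 dB), φ = 82.1°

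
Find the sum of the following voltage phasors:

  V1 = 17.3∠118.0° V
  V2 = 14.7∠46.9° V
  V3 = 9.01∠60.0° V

Step 1 — Convert each phasor to rectangular form:
  V1 = 17.3·(cos(118.0°) + j·sin(118.0°)) = -8.122 + j15.27 V
  V2 = 14.7·(cos(46.9°) + j·sin(46.9°)) = 10.04 + j10.73 V
  V3 = 9.01·(cos(60.0°) + j·sin(60.0°)) = 4.505 + j7.803 V
Step 2 — Sum components: V_total = 6.427 + j33.81 V.
Step 3 — Convert to polar: |V_total| = 34.42 V, ∠V_total = 79.2°.

V_total = 34.42∠79.2° V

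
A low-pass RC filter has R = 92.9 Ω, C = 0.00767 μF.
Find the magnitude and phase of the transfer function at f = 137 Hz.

Step 1 — Angular frequency: ω = 2π·137 = 860.8 rad/s.
Step 2 — Transfer function: H(jω) = 1/(1 + jωRC).
Step 3 — Denominator: 1 + jωRC = 1 + j·860.8·92.9·7.67e-09 = 1 + j0.0006134.
Step 4 — H = 1 - j0.0006134.
Step 5 — Magnitude: |H| = 1 (-0.0 dB); phase: φ = -0.0°.

|H| = 1 (-0.0 dB), φ = -0.0°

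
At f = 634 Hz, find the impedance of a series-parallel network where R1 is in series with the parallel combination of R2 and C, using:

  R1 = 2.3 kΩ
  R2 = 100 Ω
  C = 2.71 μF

Step 1 — Angular frequency: ω = 2π·f = 2π·634 = 3984 rad/s.
Step 2 — Component impedances:
  R1: Z = R = 2300 Ω
  R2: Z = R = 100 Ω
  C: Z = 1/(jωC) = -j/(ω·C) = 0 - j92.63 Ω
Step 3 — Parallel branch: R2 || C = 1/(1/R2 + 1/C) = 46.18 - j49.85 Ω.
Step 4 — Series with R1: Z_total = R1 + (R2 || C) = 2346 - j49.85 Ω = 2347∠-1.2° Ω.

Z = 2346 - j49.85 Ω = 2347∠-1.2° Ω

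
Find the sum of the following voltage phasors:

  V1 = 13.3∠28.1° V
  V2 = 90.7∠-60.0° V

Step 1 — Convert each phasor to rectangular form:
  V1 = 13.3·(cos(28.1°) + j·sin(28.1°)) = 11.73 + j6.264 V
  V2 = 90.7·(cos(-60.0°) + j·sin(-60.0°)) = 45.35 - j78.55 V
Step 2 — Sum components: V_total = 57.08 - j72.28 V.
Step 3 — Convert to polar: |V_total| = 92.11 V, ∠V_total = -51.7°.

V_total = 92.11∠-51.7° V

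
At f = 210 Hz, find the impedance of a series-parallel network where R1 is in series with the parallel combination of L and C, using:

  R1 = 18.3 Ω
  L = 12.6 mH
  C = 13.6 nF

Step 1 — Angular frequency: ω = 2π·f = 2π·210 = 1319 rad/s.
Step 2 — Component impedances:
  R1: Z = R = 18.3 Ω
  L: Z = jωL = j·1319·0.0126 = 0 + j16.63 Ω
  C: Z = 1/(jωC) = -j/(ω·C) = 0 - j5.573e+04 Ω
Step 3 — Parallel branch: L || C = 1/(1/L + 1/C) = 0 + j16.63 Ω.
Step 4 — Series with R1: Z_total = R1 + (L || C) = 18.3 + j16.63 Ω = 24.73∠42.3° Ω.

Z = 18.3 + j16.63 Ω = 24.73∠42.3° Ω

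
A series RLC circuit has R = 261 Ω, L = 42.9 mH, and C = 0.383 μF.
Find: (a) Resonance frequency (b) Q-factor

Step 1 — Resonance condition Im(Z)=0 gives ω₀ = 1/√(LC).
Step 2 — ω₀ = 1/√(0.0429·3.83e-07) = 7801 rad/s.
Step 3 — f₀ = ω₀/(2π) = 1242 Hz.
Step 4 — Series Q: Q = ω₀L/R = 7801·0.0429/261 = 1.282.

(a) f₀ = 1242 Hz  (b) Q = 1.282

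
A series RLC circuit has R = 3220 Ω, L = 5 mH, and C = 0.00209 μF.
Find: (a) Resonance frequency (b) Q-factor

Step 1 — Resonance condition Im(Z)=0 gives ω₀ = 1/√(LC).
Step 2 — ω₀ = 1/√(0.005·2.09e-09) = 3.093e+05 rad/s.
Step 3 — f₀ = ω₀/(2π) = 4.923e+04 Hz.
Step 4 — Series Q: Q = ω₀L/R = 3.093e+05·0.005/3220 = 0.4803.

(a) f₀ = 4.923e+04 Hz  (b) Q = 0.4803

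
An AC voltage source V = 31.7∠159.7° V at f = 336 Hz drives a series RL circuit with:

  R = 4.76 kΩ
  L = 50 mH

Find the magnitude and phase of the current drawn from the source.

Step 1 — Angular frequency: ω = 2π·f = 2π·336 = 2111 rad/s.
Step 2 — Component impedances:
  R: Z = R = 4760 Ω
  L: Z = jωL = j·2111·0.05 = 0 + j105.6 Ω
Step 3 — Series combination: Z_total = R + L = 4760 + j105.6 Ω = 4761∠1.3° Ω.
Step 4 — Source phasor: V = 31.7∠159.7° V = -29.73 + j11 V.
Step 5 — Ohm's law: I = V / Z_total = (-29.73 + j11) / (4760 + j105.6) = -0.006192 + j0.002448 A.
Step 6 — Convert to polar: |I| = 0.006658 A, ∠I = 158.4°.

I = 0.006658∠158.4° A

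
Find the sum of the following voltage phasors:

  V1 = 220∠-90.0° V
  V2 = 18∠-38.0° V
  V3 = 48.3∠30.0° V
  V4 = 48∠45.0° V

Step 1 — Convert each phasor to rectangular form:
  V1 = 220·(cos(-90.0°) + j·sin(-90.0°)) = 0 - j220 V
  V2 = 18·(cos(-38.0°) + j·sin(-38.0°)) = 14.18 - j11.08 V
  V3 = 48.3·(cos(30.0°) + j·sin(30.0°)) = 41.83 + j24.15 V
  V4 = 48·(cos(45.0°) + j·sin(45.0°)) = 33.94 + j33.94 V
Step 2 — Sum components: V_total = 89.95 - j173 V.
Step 3 — Convert to polar: |V_total| = 195 V, ∠V_total = -62.5°.

V_total = 195∠-62.5° V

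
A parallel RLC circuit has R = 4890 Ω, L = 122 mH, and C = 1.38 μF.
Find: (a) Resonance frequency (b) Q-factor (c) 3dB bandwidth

Step 1 — Resonance: ω₀ = 1/√(LC) = 1/√(0.122·1.38e-06) = 2437 rad/s.
Step 2 — f₀ = ω₀/(2π) = 387.9 Hz.
Step 3 — Parallel Q: Q = R/(ω₀L) = 4890/(2437·0.122) = 16.45.
Step 4 — Bandwidth: Δω = ω₀/Q = 148.2 rad/s; BW = Δω/(2π) = 23.58 Hz.

(a) f₀ = 387.9 Hz  (b) Q = 16.45  (c) BW = 23.58 Hz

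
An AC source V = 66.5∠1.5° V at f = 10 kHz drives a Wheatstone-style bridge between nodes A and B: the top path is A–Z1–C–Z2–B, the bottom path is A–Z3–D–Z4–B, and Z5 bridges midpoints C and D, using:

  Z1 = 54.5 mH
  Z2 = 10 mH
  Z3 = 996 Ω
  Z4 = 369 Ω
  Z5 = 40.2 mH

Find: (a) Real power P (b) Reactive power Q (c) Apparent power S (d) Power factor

Step 1 — Angular frequency: ω = 2π·f = 2π·1e+04 = 6.283e+04 rad/s.
Step 2 — Component impedances:
  Z1: Z = jωL = j·6.283e+04·0.0545 = 0 + j3424 Ω
  Z2: Z = jωL = j·6.283e+04·0.01 = 0 + j628.3 Ω
  Z3: Z = R = 996 Ω
  Z4: Z = R = 369 Ω
  Z5: Z = jωL = j·6.283e+04·0.0402 = 0 + j2526 Ω
Step 3 — Bridge requires nodal analysis (the Z5 bridge couples midpoints C and D, so the two paths cannot be reduced to a simple series/parallel combination). Setting node B to ground and injecting 1 A at node A, the 3-node admittance system at A, C, D solves to V_A = Z_AB = 1221 + j418.2 Ω = 1291∠18.9° Ω.
Step 4 — Source phasor: V = 66.5∠1.5° V = 66.48 + j1.741 V.
Step 5 — Current: I = V / Z = 0.04916 - j0.01541 A = 0.05152∠-17.4° A.
Step 6 — Complex power: S = V·I* = 3.241 + j1.11 VA.
Step 7 — Real power: P = Re(S) = 3.241 W.
Step 8 — Reactive power: Q = Im(S) = 1.11 VAR.
Step 9 — Apparent power: |S| = 3.426 VA.
Step 10 — Power factor: PF = P/|S| = 0.946 (lagging).

(a) P = 3.241 W  (b) Q = 1.11 VAR  (c) S = 3.426 VA  (d) PF = 0.946 (lagging)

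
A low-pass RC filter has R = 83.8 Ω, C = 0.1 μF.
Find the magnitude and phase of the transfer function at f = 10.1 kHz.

Step 1 — Angular frequency: ω = 2π·1.01e+04 = 6.346e+04 rad/s.
Step 2 — Transfer function: H(jω) = 1/(1 + jωRC).
Step 3 — Denominator: 1 + jωRC = 1 + j·6.346e+04·83.8·1e-07 = 1 + j0.5318.
Step 4 — H = 0.7795 - j0.4146.
Step 5 — Magnitude: |H| = 0.8829 (-1.1 dB); phase: φ = -28.0°.

|H| = 0.8829 (-1.1 dB), φ = -28.0°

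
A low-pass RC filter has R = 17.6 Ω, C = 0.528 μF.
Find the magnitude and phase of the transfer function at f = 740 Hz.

Step 1 — Angular frequency: ω = 2π·740 = 4650 rad/s.
Step 2 — Transfer function: H(jω) = 1/(1 + jωRC).
Step 3 — Denominator: 1 + jωRC = 1 + j·4650·17.6·5.28e-07 = 1 + j0.04321.
Step 4 — H = 0.9981 - j0.04313.
Step 5 — Magnitude: |H| = 0.9991 (-0.0 dB); phase: φ = -2.5°.

|H| = 0.9991 (-0.0 dB), φ = -2.5°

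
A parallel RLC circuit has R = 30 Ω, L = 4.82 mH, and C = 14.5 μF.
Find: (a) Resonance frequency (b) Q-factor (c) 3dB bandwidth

Step 1 — Resonance: ω₀ = 1/√(LC) = 1/√(0.00482·1.45e-05) = 3783 rad/s.
Step 2 — f₀ = ω₀/(2π) = 602 Hz.
Step 3 — Parallel Q: Q = R/(ω₀L) = 30/(3783·0.00482) = 1.645.
Step 4 — Bandwidth: Δω = ω₀/Q = 2299 rad/s; BW = Δω/(2π) = 365.9 Hz.

(a) f₀ = 602 Hz  (b) Q = 1.645  (c) BW = 365.9 Hz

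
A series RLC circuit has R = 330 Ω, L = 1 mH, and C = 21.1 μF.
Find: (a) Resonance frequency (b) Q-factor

Step 1 — Resonance condition Im(Z)=0 gives ω₀ = 1/√(LC).
Step 2 — ω₀ = 1/√(0.001·2.11e-05) = 6884 rad/s.
Step 3 — f₀ = ω₀/(2π) = 1096 Hz.
Step 4 — Series Q: Q = ω₀L/R = 6884·0.001/330 = 0.02086.

(a) f₀ = 1096 Hz  (b) Q = 0.02086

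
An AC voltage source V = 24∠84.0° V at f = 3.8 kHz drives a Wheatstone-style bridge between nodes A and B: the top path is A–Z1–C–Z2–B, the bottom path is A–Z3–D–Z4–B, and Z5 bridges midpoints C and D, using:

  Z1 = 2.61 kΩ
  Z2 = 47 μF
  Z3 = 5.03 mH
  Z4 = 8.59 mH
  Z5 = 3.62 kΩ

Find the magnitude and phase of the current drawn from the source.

Step 1 — Angular frequency: ω = 2π·f = 2π·3800 = 2.388e+04 rad/s.
Step 2 — Component impedances:
  Z1: Z = R = 2610 Ω
  Z2: Z = 1/(jωC) = -j/(ω·C) = 0 - j0.8911 Ω
  Z3: Z = jωL = j·2.388e+04·0.00503 = 0 + j120.1 Ω
  Z4: Z = jωL = j·2.388e+04·0.00859 = 0 + j205.1 Ω
  Z5: Z = R = 3620 Ω
Step 3 — Bridge requires nodal analysis (the Z5 bridge couples midpoints C and D, so the two paths cannot be reduced to a simple series/parallel combination). Setting node B to ground and injecting 1 A at node A, the 3-node admittance system at A, C, D solves to V_A = Z_AB = 50.76 + j316.8 Ω = 320.9∠80.9° Ω.
Step 4 — Source phasor: V = 24∠84.0° V = 2.509 + j23.87 V.
Step 5 — Ohm's law: I = V / Z_total = (2.509 + j23.87) / (50.76 + j316.8) = 0.07468 + j0.004047 A.
Step 6 — Convert to polar: |I| = 0.07479 A, ∠I = 3.1°.

I = 0.07479∠3.1° A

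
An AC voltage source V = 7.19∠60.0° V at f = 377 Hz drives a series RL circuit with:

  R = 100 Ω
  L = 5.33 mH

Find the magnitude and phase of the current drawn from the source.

Step 1 — Angular frequency: ω = 2π·f = 2π·377 = 2369 rad/s.
Step 2 — Component impedances:
  R: Z = R = 100 Ω
  L: Z = jωL = j·2369·0.00533 = 0 + j12.63 Ω
Step 3 — Series combination: Z_total = R + L = 100 + j12.63 Ω = 100.8∠7.2° Ω.
Step 4 — Source phasor: V = 7.19∠60.0° V = 3.595 + j6.227 V.
Step 5 — Ohm's law: I = V / Z_total = (3.595 + j6.227) / (100 + j12.63) = 0.04312 + j0.05682 A.
Step 6 — Convert to polar: |I| = 0.07133 A, ∠I = 52.8°.

I = 0.07133∠52.8° A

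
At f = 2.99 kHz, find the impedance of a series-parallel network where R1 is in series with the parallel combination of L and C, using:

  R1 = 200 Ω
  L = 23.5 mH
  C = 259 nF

Step 1 — Angular frequency: ω = 2π·f = 2π·2990 = 1.879e+04 rad/s.
Step 2 — Component impedances:
  R1: Z = R = 200 Ω
  L: Z = jωL = j·1.879e+04·0.0235 = 0 + j441.5 Ω
  C: Z = 1/(jωC) = -j/(ω·C) = 0 - j205.5 Ω
Step 3 — Parallel branch: L || C = 1/(1/L + 1/C) = 0 - j384.5 Ω.
Step 4 — Series with R1: Z_total = R1 + (L || C) = 200 - j384.5 Ω = 433.4∠-62.5° Ω.

Z = 200 - j384.5 Ω = 433.4∠-62.5° Ω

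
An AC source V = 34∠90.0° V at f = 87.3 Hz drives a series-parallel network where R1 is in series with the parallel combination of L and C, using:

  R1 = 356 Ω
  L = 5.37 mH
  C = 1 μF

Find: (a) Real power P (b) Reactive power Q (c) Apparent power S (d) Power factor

Step 1 — Angular frequency: ω = 2π·f = 2π·87.3 = 548.5 rad/s.
Step 2 — Component impedances:
  R1: Z = R = 356 Ω
  L: Z = jωL = j·548.5·0.00537 = 0 + j2.946 Ω
  C: Z = 1/(jωC) = -j/(ω·C) = 0 - j1823 Ω
Step 3 — Parallel branch: L || C = 1/(1/L + 1/C) = 0 + j2.95 Ω.
Step 4 — Series with R1: Z_total = R1 + (L || C) = 356 + j2.95 Ω = 356∠0.5° Ω.
Step 5 — Source phasor: V = 34∠90.0° V = 0 + j34 V.
Step 6 — Current: I = V / Z = 0.0007914 + j0.0955 A = 0.0955∠89.5° A.
Step 7 — Complex power: S = V·I* = 3.247 + j0.02691 VA.
Step 8 — Real power: P = Re(S) = 3.247 W.
Step 9 — Reactive power: Q = Im(S) = 0.02691 VAR.
Step 10 — Apparent power: |S| = 3.247 VA.
Step 11 — Power factor: PF = P/|S| = 1 (lagging).

(a) P = 3.247 W  (b) Q = 0.02691 VAR  (c) S = 3.247 VA  (d) PF = 1 (lagging)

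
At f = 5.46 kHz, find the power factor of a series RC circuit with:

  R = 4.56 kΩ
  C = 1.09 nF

Step 1 — Angular frequency: ω = 2π·f = 2π·5460 = 3.431e+04 rad/s.
Step 2 — Component impedances:
  R: Z = R = 4560 Ω
  C: Z = 1/(jωC) = -j/(ω·C) = 0 - j2.674e+04 Ω
Step 3 — Series combination: Z_total = R + C = 4560 - j2.674e+04 Ω = 2.713e+04∠-80.3° Ω.
Step 4 — Power factor: PF = cos(φ) = Re(Z)/|Z| = 4560/2.713e+04 = 0.1681.
Step 5 — Type: Im(Z) = -2.674e+04 ⇒ leading (phase φ = -80.3°).

PF = 0.1681 (leading, φ = -80.3°)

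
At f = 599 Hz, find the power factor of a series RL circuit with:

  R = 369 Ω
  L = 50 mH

Step 1 — Angular frequency: ω = 2π·f = 2π·599 = 3764 rad/s.
Step 2 — Component impedances:
  R: Z = R = 369 Ω
  L: Z = jωL = j·3764·0.05 = 0 + j188.2 Ω
Step 3 — Series combination: Z_total = R + L = 369 + j188.2 Ω = 414.2∠27.0° Ω.
Step 4 — Power factor: PF = cos(φ) = Re(Z)/|Z| = 369/414.214 = 0.8908.
Step 5 — Type: Im(Z) = 188.2 ⇒ lagging (phase φ = 27.0°).

PF = 0.8908 (lagging, φ = 27.0°)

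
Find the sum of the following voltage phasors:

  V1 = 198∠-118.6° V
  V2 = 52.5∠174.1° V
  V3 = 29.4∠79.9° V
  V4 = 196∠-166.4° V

Step 1 — Convert each phasor to rectangular form:
  V1 = 198·(cos(-118.6°) + j·sin(-118.6°)) = -94.78 - j173.8 V
  V2 = 52.5·(cos(174.1°) + j·sin(174.1°)) = -52.22 + j5.397 V
  V3 = 29.4·(cos(79.9°) + j·sin(79.9°)) = 5.156 + j28.94 V
  V4 = 196·(cos(-166.4°) + j·sin(-166.4°)) = -190.5 - j46.09 V
Step 2 — Sum components: V_total = -332.4 - j185.6 V.
Step 3 — Convert to polar: |V_total| = 380.7 V, ∠V_total = -150.8°.

V_total = 380.7∠-150.8° V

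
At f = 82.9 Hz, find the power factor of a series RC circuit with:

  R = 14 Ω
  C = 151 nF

Step 1 — Angular frequency: ω = 2π·f = 2π·82.9 = 520.9 rad/s.
Step 2 — Component impedances:
  R: Z = R = 14 Ω
  C: Z = 1/(jωC) = -j/(ω·C) = 0 - j1.271e+04 Ω
Step 3 — Series combination: Z_total = R + C = 14 - j1.271e+04 Ω = 1.271e+04∠-89.9° Ω.
Step 4 — Power factor: PF = cos(φ) = Re(Z)/|Z| = 14/1.271e+04 = 0.001101.
Step 5 — Type: Im(Z) = -1.271e+04 ⇒ leading (phase φ = -89.9°).

PF = 0.001101 (leading, φ = -89.9°)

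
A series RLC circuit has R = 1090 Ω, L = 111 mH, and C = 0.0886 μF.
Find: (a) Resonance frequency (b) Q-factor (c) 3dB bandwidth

Step 1 — Resonance condition Im(Z)=0 gives ω₀ = 1/√(LC).
Step 2 — ω₀ = 1/√(0.111·8.86e-08) = 1.008e+04 rad/s.
Step 3 — f₀ = ω₀/(2π) = 1605 Hz.
Step 4 — Series Q: Q = ω₀L/R = 1.008e+04·0.111/1090 = 1.027.
Step 5 — 3dB bandwidth: Δω = ω₀/Q = 9820 rad/s; BW = Δω/(2π) = 1563 Hz.

(a) f₀ = 1605 Hz  (b) Q = 1.027  (c) BW = 1563 Hz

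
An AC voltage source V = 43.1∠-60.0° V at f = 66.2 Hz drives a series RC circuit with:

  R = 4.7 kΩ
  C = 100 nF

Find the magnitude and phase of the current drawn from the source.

Step 1 — Angular frequency: ω = 2π·f = 2π·66.2 = 415.9 rad/s.
Step 2 — Component impedances:
  R: Z = R = 4700 Ω
  C: Z = 1/(jωC) = -j/(ω·C) = 0 - j2.404e+04 Ω
Step 3 — Series combination: Z_total = R + C = 4700 - j2.404e+04 Ω = 2.45e+04∠-78.9° Ω.
Step 4 — Source phasor: V = 43.1∠-60.0° V = 21.55 - j37.33 V.
Step 5 — Ohm's law: I = V / Z_total = (21.55 - j37.33) / (4700 - j2.404e+04) = 0.001664 + j0.000571 A.
Step 6 — Convert to polar: |I| = 0.001759 A, ∠I = 18.9°.

I = 0.001759∠18.9° A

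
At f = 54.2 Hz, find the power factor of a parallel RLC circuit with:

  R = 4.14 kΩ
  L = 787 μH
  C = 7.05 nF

Step 1 — Angular frequency: ω = 2π·f = 2π·54.2 = 340.5 rad/s.
Step 2 — Component impedances:
  R: Z = R = 4140 Ω
  L: Z = jωL = j·340.5·0.000787 = 0 + j0.268 Ω
  C: Z = 1/(jωC) = -j/(ω·C) = 0 - j4.165e+05 Ω
Step 3 — Parallel combination: 1/Z_total = 1/R + 1/L + 1/C; Z_total = 1.735e-05 + j0.268 Ω = 0.268∠90.0° Ω.
Step 4 — Power factor: PF = cos(φ) = Re(Z)/|Z| = 1.735e-05/0.268 = 6.474e-05.
Step 5 — Type: Im(Z) = 0.268 ⇒ lagging (phase φ = 90.0°).

PF = 6.474e-05 (lagging, φ = 90.0°)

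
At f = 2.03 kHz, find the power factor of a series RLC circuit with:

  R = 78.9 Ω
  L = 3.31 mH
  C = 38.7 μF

Step 1 — Angular frequency: ω = 2π·f = 2π·2030 = 1.275e+04 rad/s.
Step 2 — Component impedances:
  R: Z = R = 78.9 Ω
  L: Z = jωL = j·1.275e+04·0.00331 = 0 + j42.22 Ω
  C: Z = 1/(jωC) = -j/(ω·C) = 0 - j2.026 Ω
Step 3 — Series combination: Z_total = R + L + C = 78.9 + j40.19 Ω = 88.55∠27.0° Ω.
Step 4 — Power factor: PF = cos(φ) = Re(Z)/|Z| = 78.9/88.55 = 0.891.
Step 5 — Type: Im(Z) = 40.19 ⇒ lagging (phase φ = 27.0°).

PF = 0.891 (lagging, φ = 27.0°)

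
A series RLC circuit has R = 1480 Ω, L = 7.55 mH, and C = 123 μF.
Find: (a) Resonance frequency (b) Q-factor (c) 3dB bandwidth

Step 1 — Resonance: ω₀ = 1/√(LC) = 1/√(0.00755·0.000123) = 1038 rad/s.
Step 2 — f₀ = ω₀/(2π) = 165.2 Hz.
Step 3 — Series Q: Q = ω₀L/R = 1038·0.00755/1480 = 0.005294.
Step 4 — Bandwidth: Δω = ω₀/Q = 1.96e+05 rad/s; BW = Δω/(2π) = 3.12e+04 Hz.

(a) f₀ = 165.2 Hz  (b) Q = 0.005294  (c) BW = 3.12e+04 Hz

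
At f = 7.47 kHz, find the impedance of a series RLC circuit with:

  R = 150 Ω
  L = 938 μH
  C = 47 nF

Step 1 — Angular frequency: ω = 2π·f = 2π·7470 = 4.694e+04 rad/s.
Step 2 — Component impedances:
  R: Z = R = 150 Ω
  L: Z = jωL = j·4.694e+04·0.000938 = 0 + j44.03 Ω
  C: Z = 1/(jωC) = -j/(ω·C) = 0 - j453.3 Ω
Step 3 — Series combination: Z_total = R + L + C = 150 - j409.3 Ω = 435.9∠-69.9° Ω.

Z = 150 - j409.3 Ω = 435.9∠-69.9° Ω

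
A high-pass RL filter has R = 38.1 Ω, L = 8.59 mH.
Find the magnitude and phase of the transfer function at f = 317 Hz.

Step 1 — Angular frequency: ω = 2π·317 = 1992 rad/s.
Step 2 — Transfer function: H(jω) = jωL/(R + jωL).
Step 3 — Numerator jωL = j·17.11; denominator R + jωL = 38.1 + j17.11.
Step 4 — H = 0.1678 + j0.3737.
Step 5 — Magnitude: |H| = 0.4097 (-7.8 dB); phase: φ = 65.8°.

|H| = 0.4097 (-7.8 dB), φ = 65.8°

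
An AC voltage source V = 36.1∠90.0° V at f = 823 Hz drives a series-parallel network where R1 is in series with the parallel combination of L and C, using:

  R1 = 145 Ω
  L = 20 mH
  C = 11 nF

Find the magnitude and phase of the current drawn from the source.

Step 1 — Angular frequency: ω = 2π·f = 2π·823 = 5171 rad/s.
Step 2 — Component impedances:
  R1: Z = R = 145 Ω
  L: Z = jωL = j·5171·0.02 = 0 + j103.4 Ω
  C: Z = 1/(jωC) = -j/(ω·C) = 0 - j1.758e+04 Ω
Step 3 — Parallel branch: L || C = 1/(1/L + 1/C) = 0 + j104 Ω.
Step 4 — Series with R1: Z_total = R1 + (L || C) = 145 + j104 Ω = 178.5∠35.7° Ω.
Step 5 — Source phasor: V = 36.1∠90.0° V = 0 + j36.1 V.
Step 6 — Ohm's law: I = V / Z_total = (0 + j36.1) / (145 + j104) = 0.1179 + j0.1644 A.
Step 7 — Convert to polar: |I| = 0.2023 A, ∠I = 54.3°.

I = 0.2023∠54.3° A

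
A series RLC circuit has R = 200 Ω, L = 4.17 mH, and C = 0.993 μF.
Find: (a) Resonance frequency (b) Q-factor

Step 1 — Resonance condition Im(Z)=0 gives ω₀ = 1/√(LC).
Step 2 — ω₀ = 1/√(0.00417·9.93e-07) = 1.554e+04 rad/s.
Step 3 — f₀ = ω₀/(2π) = 2473 Hz.
Step 4 — Series Q: Q = ω₀L/R = 1.554e+04·0.00417/200 = 0.324.

(a) f₀ = 2473 Hz  (b) Q = 0.324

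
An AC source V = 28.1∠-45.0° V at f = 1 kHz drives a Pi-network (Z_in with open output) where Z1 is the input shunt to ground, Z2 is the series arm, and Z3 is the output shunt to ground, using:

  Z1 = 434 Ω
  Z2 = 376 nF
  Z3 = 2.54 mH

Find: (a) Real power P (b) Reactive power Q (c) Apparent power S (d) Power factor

Step 1 — Angular frequency: ω = 2π·f = 2π·1000 = 6283 rad/s.
Step 2 — Component impedances:
  Z1: Z = R = 434 Ω
  Z2: Z = 1/(jωC) = -j/(ω·C) = 0 - j423.3 Ω
  Z3: Z = jωL = j·6283·0.00254 = 0 + j15.96 Ω
Step 3 — With open output, the series arm Z2 and the output shunt Z3 appear in series to ground: Z2 + Z3 = 0 - j407.3 Ω.
Step 4 — Parallel with input shunt Z1: Z_in = Z1 || (Z2 + Z3) = 203.3 - j216.6 Ω = 297∠-46.8° Ω.
Step 5 — Source phasor: V = 28.1∠-45.0° V = 19.87 - j19.87 V.
Step 6 — Current: I = V / Z = 0.09456 + j0.002998 A = 0.09461∠1.8° A.
Step 7 — Complex power: S = V·I* = 1.819 - j1.939 VA.
Step 8 — Real power: P = Re(S) = 1.819 W.
Step 9 — Reactive power: Q = Im(S) = -1.939 VAR.
Step 10 — Apparent power: |S| = 2.659 VA.
Step 11 — Power factor: PF = P/|S| = 0.6843 (leading).

(a) P = 1.819 W  (b) Q = -1.939 VAR  (c) S = 2.659 VA  (d) PF = 0.6843 (leading)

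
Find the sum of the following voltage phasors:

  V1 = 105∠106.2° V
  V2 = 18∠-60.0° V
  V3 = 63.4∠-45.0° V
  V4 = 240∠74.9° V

Step 1 — Convert each phasor to rectangular form:
  V1 = 105·(cos(106.2°) + j·sin(106.2°)) = -29.29 + j100.8 V
  V2 = 18·(cos(-60.0°) + j·sin(-60.0°)) = 9 - j15.59 V
  V3 = 63.4·(cos(-45.0°) + j·sin(-45.0°)) = 44.83 - j44.83 V
  V4 = 240·(cos(74.9°) + j·sin(74.9°)) = 62.52 + j231.7 V
Step 2 — Sum components: V_total = 87.06 + j272.1 V.
Step 3 — Convert to polar: |V_total| = 285.7 V, ∠V_total = 72.3°.

V_total = 285.7∠72.3° V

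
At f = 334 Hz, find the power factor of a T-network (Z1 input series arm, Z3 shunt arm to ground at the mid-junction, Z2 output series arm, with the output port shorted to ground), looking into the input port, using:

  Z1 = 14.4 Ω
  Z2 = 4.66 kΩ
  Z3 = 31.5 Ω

Step 1 — Angular frequency: ω = 2π·f = 2π·334 = 2099 rad/s.
Step 2 — Component impedances:
  Z1: Z = R = 14.4 Ω
  Z2: Z = R = 4660 Ω
  Z3: Z = R = 31.5 Ω
Step 3 — With the output port shorted to ground, the output series arm Z2 runs from the junction to ground; the shunt arm Z3 also runs from the junction to ground. They appear in parallel: Z3 || Z2 = 31.29 Ω.
Step 4 — Series with input arm Z1: Z_in = Z1 + (Z3 || Z2) = 45.69 Ω = 45.69∠0.0° Ω.
Step 5 — Power factor: PF = cos(φ) = Re(Z)/|Z| = 45.69/45.69 = 1.
Step 6 — Type: Im(Z) = 0 ⇒ unity (phase φ = 0.0°).

PF = 1 (unity, φ = 0.0°)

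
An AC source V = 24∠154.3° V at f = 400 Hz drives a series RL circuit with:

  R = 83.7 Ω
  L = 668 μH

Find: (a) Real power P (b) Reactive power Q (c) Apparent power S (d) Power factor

Step 1 — Angular frequency: ω = 2π·f = 2π·400 = 2513 rad/s.
Step 2 — Component impedances:
  R: Z = R = 83.7 Ω
  L: Z = jωL = j·2513·0.000668 = 0 + j1.679 Ω
Step 3 — Series combination: Z_total = R + L = 83.7 + j1.679 Ω = 83.72∠1.1° Ω.
Step 4 — Source phasor: V = 24∠154.3° V = -21.63 + j10.41 V.
Step 5 — Current: I = V / Z = -0.2558 + j0.1295 A = 0.2867∠153.2° A.
Step 6 — Complex power: S = V·I* = 6.879 + j0.138 VA.
Step 7 — Real power: P = Re(S) = 6.879 W.
Step 8 — Reactive power: Q = Im(S) = 0.138 VAR.
Step 9 — Apparent power: |S| = 6.88 VA.
Step 10 — Power factor: PF = P/|S| = 0.9998 (lagging).

(a) P = 6.879 W  (b) Q = 0.138 VAR  (c) S = 6.88 VA  (d) PF = 0.9998 (lagging)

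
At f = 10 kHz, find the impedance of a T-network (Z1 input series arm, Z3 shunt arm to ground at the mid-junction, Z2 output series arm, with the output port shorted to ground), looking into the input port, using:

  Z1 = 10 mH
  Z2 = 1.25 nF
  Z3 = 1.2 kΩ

Step 1 — Angular frequency: ω = 2π·f = 2π·1e+04 = 6.283e+04 rad/s.
Step 2 — Component impedances:
  Z1: Z = jωL = j·6.283e+04·0.01 = 0 + j628.3 Ω
  Z2: Z = 1/(jωC) = -j/(ω·C) = 0 - j1.273e+04 Ω
  Z3: Z = R = 1200 Ω
Step 3 — With the output port shorted to ground, the output series arm Z2 runs from the junction to ground; the shunt arm Z3 also runs from the junction to ground. They appear in parallel: Z3 || Z2 = 1189 - j112.1 Ω.
Step 4 — Series with input arm Z1: Z_in = Z1 + (Z3 || Z2) = 1189 + j516.2 Ω = 1297∠23.5° Ω.

Z = 1189 + j516.2 Ω = 1297∠23.5° Ω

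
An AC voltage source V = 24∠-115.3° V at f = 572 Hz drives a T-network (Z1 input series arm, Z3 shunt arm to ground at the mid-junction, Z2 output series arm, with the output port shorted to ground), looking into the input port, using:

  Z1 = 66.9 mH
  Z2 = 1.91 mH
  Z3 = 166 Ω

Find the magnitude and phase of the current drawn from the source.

Step 1 — Angular frequency: ω = 2π·f = 2π·572 = 3594 rad/s.
Step 2 — Component impedances:
  Z1: Z = jωL = j·3594·0.0669 = 0 + j240.4 Ω
  Z2: Z = jωL = j·3594·0.00191 = 0 + j6.865 Ω
  Z3: Z = R = 166 Ω
Step 3 — With the output port shorted to ground, the output series arm Z2 runs from the junction to ground; the shunt arm Z3 also runs from the junction to ground. They appear in parallel: Z3 || Z2 = 0.2834 + j6.853 Ω.
Step 4 — Series with input arm Z1: Z_in = Z1 + (Z3 || Z2) = 0.2834 + j247.3 Ω = 247.3∠89.9° Ω.
Step 5 — Source phasor: V = 24∠-115.3° V = -10.26 - j21.7 V.
Step 6 — Ohm's law: I = V / Z_total = (-10.26 - j21.7) / (0.2834 + j247.3) = -0.08779 + j0.04138 A.
Step 7 — Convert to polar: |I| = 0.09705 A, ∠I = 154.8°.

I = 0.09705∠154.8° A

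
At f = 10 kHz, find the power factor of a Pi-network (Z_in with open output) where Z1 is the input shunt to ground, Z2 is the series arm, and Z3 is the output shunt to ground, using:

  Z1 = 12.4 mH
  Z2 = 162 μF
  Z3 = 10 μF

Step 1 — Angular frequency: ω = 2π·f = 2π·1e+04 = 6.283e+04 rad/s.
Step 2 — Component impedances:
  Z1: Z = jωL = j·6.283e+04·0.0124 = 0 + j779.1 Ω
  Z2: Z = 1/(jωC) = -j/(ω·C) = 0 - j0.09824 Ω
  Z3: Z = 1/(jωC) = -j/(ω·C) = 0 - j1.592 Ω
Step 3 — With open output, the series arm Z2 and the output shunt Z3 appear in series to ground: Z2 + Z3 = 0 - j1.69 Ω.
Step 4 — Parallel with input shunt Z1: Z_in = Z1 || (Z2 + Z3) = 0 - j1.693 Ω = 1.693∠-90.0° Ω.
Step 5 — Power factor: PF = cos(φ) = Re(Z)/|Z| = 0/1.693 = 0.
Step 6 — Type: Im(Z) = -1.693 ⇒ leading (phase φ = -90.0°).

PF = 0 (leading, φ = -90.0°)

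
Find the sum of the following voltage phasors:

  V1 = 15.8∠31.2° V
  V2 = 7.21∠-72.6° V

Step 1 — Convert each phasor to rectangular form:
  V1 = 15.8·(cos(31.2°) + j·sin(31.2°)) = 13.51 + j8.185 V
  V2 = 7.21·(cos(-72.6°) + j·sin(-72.6°)) = 2.156 - j6.88 V
Step 2 — Sum components: V_total = 15.67 + j1.305 V.
Step 3 — Convert to polar: |V_total| = 15.73 V, ∠V_total = 4.8°.

V_total = 15.73∠4.8° V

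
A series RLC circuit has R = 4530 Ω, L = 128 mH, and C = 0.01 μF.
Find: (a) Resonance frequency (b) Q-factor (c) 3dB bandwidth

Step 1 — Resonance: ω₀ = 1/√(LC) = 1/√(0.128·1e-08) = 2.795e+04 rad/s.
Step 2 — f₀ = ω₀/(2π) = 4449 Hz.
Step 3 — Series Q: Q = ω₀L/R = 2.795e+04·0.128/4530 = 0.7898.
Step 4 — Bandwidth: Δω = ω₀/Q = 3.539e+04 rad/s; BW = Δω/(2π) = 5633 Hz.

(a) f₀ = 4449 Hz  (b) Q = 0.7898  (c) BW = 5633 Hz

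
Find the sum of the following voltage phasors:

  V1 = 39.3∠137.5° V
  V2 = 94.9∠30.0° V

Step 1 — Convert each phasor to rectangular form:
  V1 = 39.3·(cos(137.5°) + j·sin(137.5°)) = -28.97 + j26.55 V
  V2 = 94.9·(cos(30.0°) + j·sin(30.0°)) = 82.19 + j47.45 V
Step 2 — Sum components: V_total = 53.21 + j74 V.
Step 3 — Convert to polar: |V_total| = 91.15 V, ∠V_total = 54.3°.

V_total = 91.15∠54.3° V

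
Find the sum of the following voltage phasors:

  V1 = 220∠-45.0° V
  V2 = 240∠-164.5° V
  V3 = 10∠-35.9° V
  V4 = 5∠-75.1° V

Step 1 — Convert each phasor to rectangular form:
  V1 = 220·(cos(-45.0°) + j·sin(-45.0°)) = 155.6 - j155.6 V
  V2 = 240·(cos(-164.5°) + j·sin(-164.5°)) = -231.3 - j64.14 V
  V3 = 10·(cos(-35.9°) + j·sin(-35.9°)) = 8.1 - j5.864 V
  V4 = 5·(cos(-75.1°) + j·sin(-75.1°)) = 1.286 - j4.832 V
Step 2 — Sum components: V_total = -66.32 - j230.4 V.
Step 3 — Convert to polar: |V_total| = 239.8 V, ∠V_total = -106.1°.

V_total = 239.8∠-106.1° V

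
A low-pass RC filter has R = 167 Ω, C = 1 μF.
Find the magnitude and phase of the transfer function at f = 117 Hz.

Step 1 — Angular frequency: ω = 2π·117 = 735.1 rad/s.
Step 2 — Transfer function: H(jω) = 1/(1 + jωRC).
Step 3 — Denominator: 1 + jωRC = 1 + j·735.1·167·1e-06 = 1 + j0.1228.
Step 4 — H = 0.9852 - j0.1209.
Step 5 — Magnitude: |H| = 0.9925 (-0.1 dB); phase: φ = -7.0°.

|H| = 0.9925 (-0.1 dB), φ = -7.0°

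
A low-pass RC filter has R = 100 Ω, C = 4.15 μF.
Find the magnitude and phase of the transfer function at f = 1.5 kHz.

Step 1 — Angular frequency: ω = 2π·1500 = 9425 rad/s.
Step 2 — Transfer function: H(jω) = 1/(1 + jωRC).
Step 3 — Denominator: 1 + jωRC = 1 + j·9425·100·4.15e-06 = 1 + j3.911.
Step 4 — H = 0.06136 - j0.24.
Step 5 — Magnitude: |H| = 0.2477 (-12.1 dB); phase: φ = -75.7°.

|H| = 0.2477 (-12.1 dB), φ = -75.7°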